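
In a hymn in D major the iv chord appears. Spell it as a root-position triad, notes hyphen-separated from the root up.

G-Bb-D

iv is built on scale degree 4, which is G in both D major and its parallel. In D minor the chord on G is G–Bb–D.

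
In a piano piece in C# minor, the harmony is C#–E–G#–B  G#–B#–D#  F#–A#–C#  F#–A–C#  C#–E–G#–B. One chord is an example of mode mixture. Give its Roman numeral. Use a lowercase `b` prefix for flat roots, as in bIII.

The diatonic triads in C# minor (with V from harmonic minor) are C#m, D#dim, E, F#m, G#, A, B. Of the given chords, C#–E–G#–B = C#m7, G#–B#–D# = G# and F#–A–C# = F#m are diatonic. But F#–A#–C# is foreign: the diatonic iv on degree 4 is F#m, whereas F# comes from C# major. It is labeled IV.

IV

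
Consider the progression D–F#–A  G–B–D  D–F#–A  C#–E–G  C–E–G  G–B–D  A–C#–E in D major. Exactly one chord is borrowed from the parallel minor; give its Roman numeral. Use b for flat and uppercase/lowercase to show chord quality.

The diatonic triads in D major are D, Em, F#m, G, A, Bm, C#dim. D–F#–A = D, G–B–D = G, C#–E–G = C#dim and A–C#–E = A are all diatonic. C–E–G doesn't fit — on degree 7 D major would have C#dim (vii°). C is the degree-7 chord of D minor, so it is the borrowed bVII.

bVII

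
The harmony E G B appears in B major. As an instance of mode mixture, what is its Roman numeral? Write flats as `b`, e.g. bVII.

E is scale degree 4 in B major. The diatonic chord on degree 4 would be E (IV), but E–G–B is the minor chord from B minor. As a borrowed chord it is labeled iv.

iv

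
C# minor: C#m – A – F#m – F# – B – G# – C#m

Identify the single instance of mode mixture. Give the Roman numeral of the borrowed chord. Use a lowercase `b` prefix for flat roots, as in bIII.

The diatonic triads in C# minor (with V from harmonic minor) are C#m, D#dim, E, F#m, G#, A, B. Of the given chords, C#m, A, F#m, B and G# are diatonic. F# (F#–A#–C#) doesn't fit — on degree 4 C# minor would have F#m (iv). F# is the degree-4 chord of C# major, so it is the borrowed IV.

IV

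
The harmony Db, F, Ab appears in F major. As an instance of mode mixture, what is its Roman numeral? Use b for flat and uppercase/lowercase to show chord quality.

bVI

In F major scale degree 6 is D; Db is its lowered form, from F minor. Db–F–Ab is a major chord — the form found in F minor, not the diatonic vi (Dm). Borrowed into F major it is written bVI.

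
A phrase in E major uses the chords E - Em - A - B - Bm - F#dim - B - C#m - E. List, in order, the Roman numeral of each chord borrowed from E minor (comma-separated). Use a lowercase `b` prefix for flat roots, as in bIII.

i, v, ii°

The diatonic triads in E major are E, F#m, G#m, A, B, C#m, D#dim. E, A, B and C#m are all diatonic. Em (E–G–B) doesn't fit — on degree 1 E major would have E (I). Em is the degree-1 chord of E minor, so it is the borrowed i. But Bm (B–D–F#) is foreign: the diatonic V on degree 5 is B, whereas Bm comes from E minor. It is labeled v. F#dim (F#–A–C) doesn't fit — on degree 2 E major would have F#m (ii). F#dim is the degree-2 chord of E minor, so it is the borrowed ii°.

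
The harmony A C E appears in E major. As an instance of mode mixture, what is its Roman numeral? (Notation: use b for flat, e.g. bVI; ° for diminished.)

The root A is the diatonic 4th degree of E major; the borrowing shows in the chord quality. Diatonically E major has A (IV) on that degree; A–C–E is instead the minor chord native to E minor, so it takes the label iv.

iv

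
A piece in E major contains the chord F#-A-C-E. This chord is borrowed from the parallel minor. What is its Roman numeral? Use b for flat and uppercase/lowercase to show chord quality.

The root F# is the diatonic 2nd degree of E major; the borrowing shows in the chord quality. Diatonically E major has F#m (ii) on that degree; F#–A–C–E is instead the half-diminished-seventh chord native to E minor, so it takes the label iiø7.

iiø7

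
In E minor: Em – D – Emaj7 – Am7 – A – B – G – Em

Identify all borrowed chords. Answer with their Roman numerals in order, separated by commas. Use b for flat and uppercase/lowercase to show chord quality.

E minor has the diatonic set Em, F#dim, G, Am, B, C, D (with V from harmonic minor). Of the given chords, Em, D, Am7, B and G are diatonic. Emaj7 (E–G#–B–D#) doesn't fit — on degree 1 E minor would have Em (i). Emaj7 is the degree-1 chord of E major, so it is the borrowed Imaj7. But A (A–C#–E) is foreign: the diatonic iv on degree 4 is Am, whereas A comes from E major. It is labeled IV.

Imaj7, IV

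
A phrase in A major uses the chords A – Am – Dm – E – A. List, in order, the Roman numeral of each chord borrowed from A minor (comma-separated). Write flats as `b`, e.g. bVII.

i, iv

A major has the diatonic set A, Bm, C#m, D, E, F#m, G#dim. A and E are both diatonic. Am (A–C–E) doesn't fit — on degree 1 A major would have A (I). Am is the degree-1 chord of A minor, so it is the borrowed i. Dm (D–F–A) is not: scale degree 4 in A major carries D (IV). In A minor the chord on that degree is Dm, so here it functions as iv, borrowed from the parallel minor.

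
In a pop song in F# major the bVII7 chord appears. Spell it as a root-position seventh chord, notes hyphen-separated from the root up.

E-G#-B-D

The root of bVII7 is the lowered 7th degree: E# becomes E. Building the dominant-seventh chord from the parallel minor on E: E–G#–B–D.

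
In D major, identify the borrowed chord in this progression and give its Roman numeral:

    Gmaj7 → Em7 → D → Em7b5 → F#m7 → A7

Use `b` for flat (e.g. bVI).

iiø7

The diatonic triads in D major are D, Em, F#m, G, A, Bm, C#dim. Gmaj7, Em7, D, F#m7 and A7 are all diatonic. Em7b5 (E–G–Bb–D) is not: scale degree 2 in D major carries Em (ii). In D minor the chord on that degree is Em7b5, so here it functions as iiø7, borrowed from the parallel minor.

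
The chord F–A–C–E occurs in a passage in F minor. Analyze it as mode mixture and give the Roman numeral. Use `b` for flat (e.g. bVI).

The root F is the diatonic 1st degree of F minor; the borrowing shows in the chord quality. F–A–C–E is a major-seventh chord — the form found in F major, not the diatonic i (Fm). Borrowed into F minor it is written Imaj7.

Imaj7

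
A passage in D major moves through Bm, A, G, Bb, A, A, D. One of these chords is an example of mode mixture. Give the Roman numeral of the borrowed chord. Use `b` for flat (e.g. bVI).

bVI

In D major the diatonic chords are D, Em, F#m, G, A, Bm, C#dim. Bm, A, G and D all belong to that set. Bb (Bb–D–F) is not: scale degree 6 in D major carries Bm (vi). In D minor the chord on that degree is Bb, so here it functions as bVI, borrowed from the parallel minor.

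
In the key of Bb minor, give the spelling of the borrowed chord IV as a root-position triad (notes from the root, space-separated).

IV is built on scale degree 4, which is Eb in both Bb minor and its parallel. Building the major chord from the parallel major on Eb: Eb–G–Bb.

Eb G Bb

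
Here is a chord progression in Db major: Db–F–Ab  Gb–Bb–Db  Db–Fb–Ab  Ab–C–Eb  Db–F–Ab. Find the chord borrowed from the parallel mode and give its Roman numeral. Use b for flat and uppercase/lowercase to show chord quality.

i

Db major has the diatonic set Db, Ebm, Fm, Gb, Ab, Bbm, Cdim. Of the given chords, Db–F–Ab = Db, Gb–Bb–Db = Gb and Ab–C–Eb = Ab are diatonic. Db–Fb–Ab doesn't fit — on degree 1 Db major would have Db (I). Dbm is the degree-1 chord of Db minor, so it is the borrowed i.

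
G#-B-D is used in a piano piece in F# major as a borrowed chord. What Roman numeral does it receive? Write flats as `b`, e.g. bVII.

G# is scale degree 2 in F# major. G#–B–D is a diminished chord — the form found in F# minor, not the diatonic ii (G#m). Borrowed into F# major it is written ii°.

ii°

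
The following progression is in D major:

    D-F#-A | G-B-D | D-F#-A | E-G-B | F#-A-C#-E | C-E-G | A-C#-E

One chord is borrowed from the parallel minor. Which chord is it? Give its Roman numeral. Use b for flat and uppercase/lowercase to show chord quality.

D major has the diatonic set D, Em, F#m, G, A, Bm, C#dim. D–F#–A = D, G–B–D = G, E–G–B = Em, F#–A–C#–E = F#m7 and A–C#–E = A all belong to that set. C–E–G is not: scale degree 7 in D major carries C#dim (vii°). In D minor the chord on that degree is C, so here it functions as bVII, borrowed from the parallel minor.

bVII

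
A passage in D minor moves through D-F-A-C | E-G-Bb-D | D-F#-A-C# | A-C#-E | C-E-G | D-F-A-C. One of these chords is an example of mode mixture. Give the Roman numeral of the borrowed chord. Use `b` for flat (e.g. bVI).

Imaj7

The diatonic triads in D minor (with V from harmonic minor) are Dm, Edim, F, Gm, A, Bb, C. D–F–A–C = Dm7, E–G–Bb–D = Em7b5, A–C#–E = A and C–E–G = C are all diatonic. D–F#–A–C# is not: scale degree 1 in D minor carries Dm (i). In D major the chord on that degree is Dmaj7, so here it functions as Imaj7, borrowed from the parallel major.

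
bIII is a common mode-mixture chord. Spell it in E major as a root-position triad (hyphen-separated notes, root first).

G-B-D

The root of bIII is the lowered 3rd degree: G# becomes G. In E minor the chord on G is G–B–D.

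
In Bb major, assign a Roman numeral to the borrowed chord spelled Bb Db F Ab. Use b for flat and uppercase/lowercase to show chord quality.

i7

The root Bb is the diatonic 1st degree of Bb major; the borrowing shows in the chord quality. Bb–Db–F–Ab is a minor-seventh chord — the form found in Bb minor, not the diatonic I (Bb). Borrowed into Bb major it is written i7.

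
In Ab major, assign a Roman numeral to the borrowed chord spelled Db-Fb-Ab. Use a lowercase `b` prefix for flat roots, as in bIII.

Db is scale degree 4 in Ab major. The diatonic chord on degree 4 would be Db (IV), but Db–Fb–Ab is the minor chord from Ab minor. As a borrowed chord it is labeled iv.

iv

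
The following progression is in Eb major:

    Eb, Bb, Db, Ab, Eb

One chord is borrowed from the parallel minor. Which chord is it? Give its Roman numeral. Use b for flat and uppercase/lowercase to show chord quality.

bVII

The diatonic triads in Eb major are Eb, Fm, Gm, Ab, Bb, Cm, Ddim. Eb, Bb and Ab are all diatonic. Db (Db–F–Ab) is not: scale degree 7 in Eb major carries Ddim (vii°). In Eb minor the chord on that degree is Db, so here it functions as bVII, borrowed from the parallel minor.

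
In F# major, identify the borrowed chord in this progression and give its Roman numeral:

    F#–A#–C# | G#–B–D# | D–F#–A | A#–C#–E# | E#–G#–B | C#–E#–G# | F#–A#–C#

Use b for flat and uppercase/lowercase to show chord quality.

In F# major the diatonic chords are F#, G#m, A#m, B, C#, D#m, E#dim. F#–A#–C# = F#, G#–B–D# = G#m, A#–C#–E# = A#m, E#–G#–B = E#dim and C#–E#–G# = C# all belong to that set. D–F#–A is not: scale degree 6 in F# major carries D#m (vi). In F# minor the chord on that degree is D, so here it functions as bVI, borrowed from the parallel minor.

bVI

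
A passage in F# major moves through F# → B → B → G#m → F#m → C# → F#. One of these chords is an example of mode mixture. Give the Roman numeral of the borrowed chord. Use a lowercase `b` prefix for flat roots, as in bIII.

In F# major the diatonic chords are F#, G#m, A#m, B, C#, D#m, E#dim. F#, B, G#m and C# are all diatonic. F#m (F#–A–C#) doesn't fit — on degree 1 F# major would have F# (I). F#m is the degree-1 chord of F# minor, so it is the borrowed i.

i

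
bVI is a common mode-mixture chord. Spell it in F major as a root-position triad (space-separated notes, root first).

The root of bVI is the lowered 6th degree: D becomes Db. In F minor the chord on Db is Db–F–Ab.

Db F Ab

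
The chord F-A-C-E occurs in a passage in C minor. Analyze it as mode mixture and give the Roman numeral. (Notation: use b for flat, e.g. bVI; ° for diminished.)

IVmaj7

F is scale degree 4 in C minor. F–A–C–E is a major-seventh chord — the form found in C major, not the diatonic iv (Fm). Borrowed into C minor it is written IVmaj7.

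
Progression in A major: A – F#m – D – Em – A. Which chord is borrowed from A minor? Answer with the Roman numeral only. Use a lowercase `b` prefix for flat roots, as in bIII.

In A major the diatonic chords are A, Bm, C#m, D, E, F#m, G#dim. A, F#m and D are all diatonic. But Em (E–G–B) is foreign: the diatonic V on degree 5 is E, whereas Em comes from A minor. It is labeled v.

v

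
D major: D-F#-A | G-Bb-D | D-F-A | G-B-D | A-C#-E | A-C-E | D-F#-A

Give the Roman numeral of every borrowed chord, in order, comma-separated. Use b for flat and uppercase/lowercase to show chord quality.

iv, i, v

D major has the diatonic set D, Em, F#m, G, A, Bm, C#dim. Of the given chords, D–F#–A = D, G–B–D = G and A–C#–E = A are diatonic. G–Bb–D is not: scale degree 4 in D major carries G (IV). In D minor the chord on that degree is Gm, so here it functions as iv, borrowed from the parallel minor. D–F–A is not: scale degree 1 in D major carries D (I). In D minor the chord on that degree is Dm, so here it functions as i, borrowed from the parallel minor. A–C–E doesn't fit — on degree 5 D major would have A (V). Am is the degree-5 chord of D minor, so it is the borrowed v.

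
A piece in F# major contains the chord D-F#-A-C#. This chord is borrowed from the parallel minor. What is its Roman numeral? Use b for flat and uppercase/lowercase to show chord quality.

The root D is the lowered 6th scale degree — diatonically F# major has D# there. D–F#–A–C# is a major-seventh chord — the form found in F# minor, not the diatonic vi (D#m). Borrowed into F# major it is written bVImaj7.

bVImaj7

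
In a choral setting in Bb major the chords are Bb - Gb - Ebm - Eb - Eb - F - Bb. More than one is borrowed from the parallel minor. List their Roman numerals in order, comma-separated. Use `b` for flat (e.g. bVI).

In Bb major the diatonic chords are Bb, Cm, Dm, Eb, F, Gm, Adim. Bb, Eb and F are all diatonic. Gb (Gb–Bb–Db) doesn't fit — on degree 6 Bb major would have Gm (vi). Gb is the degree-6 chord of Bb minor, so it is the borrowed bVI. Ebm (Eb–Gb–Bb) doesn't fit — on degree 4 Bb major would have Eb (IV). Ebm is the degree-4 chord of Bb minor, so it is the borrowed iv.

bVI, iv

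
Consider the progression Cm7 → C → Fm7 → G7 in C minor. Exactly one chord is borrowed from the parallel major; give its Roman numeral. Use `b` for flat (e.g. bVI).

I

C minor has the diatonic set Cm, Ddim, Eb, Fm, G, Ab, Bb (with V from harmonic minor). Cm7, Fm7 and G7 all belong to that set. C (C–E–G) doesn't fit — on degree 1 C minor would have Cm (i). C is the degree-1 chord of C major, so it is the borrowed I.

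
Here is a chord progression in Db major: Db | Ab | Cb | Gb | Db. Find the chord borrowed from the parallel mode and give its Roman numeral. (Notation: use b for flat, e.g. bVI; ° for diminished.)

The diatonic triads in Db major are Db, Ebm, Fm, Gb, Ab, Bbm, Cdim. Db, Ab and Gb are all diatonic. Cb (Cb–Eb–Gb) is not: scale degree 7 in Db major carries Cdim (vii°). In Db minor the chord on that degree is Cb, so here it functions as bVII, borrowed from the parallel minor.

bVII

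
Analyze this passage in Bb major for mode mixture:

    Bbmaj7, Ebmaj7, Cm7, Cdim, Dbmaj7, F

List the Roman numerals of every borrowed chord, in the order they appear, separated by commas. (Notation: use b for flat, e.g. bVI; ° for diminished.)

ii°, bIIImaj7

The diatonic triads in Bb major are Bb, Cm, Dm, Eb, F, Gm, Adim. Of the given chords, Bbmaj7, Ebmaj7, Cm7 and F are diatonic. Cdim (C–Eb–Gb) is not: scale degree 2 in Bb major carries Cm (ii). In Bb minor the chord on that degree is Cdim, so here it functions as ii°, borrowed from the parallel minor. But Dbmaj7 (Db–F–Ab–C) is foreign: the diatonic iii on degree 3 is Dm, whereas Dbmaj7 comes from Bb minor. It is labeled bIIImaj7.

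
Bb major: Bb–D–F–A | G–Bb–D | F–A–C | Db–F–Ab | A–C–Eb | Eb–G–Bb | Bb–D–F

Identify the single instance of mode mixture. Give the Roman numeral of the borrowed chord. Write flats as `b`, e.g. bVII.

Bb major has the diatonic set Bb, Cm, Dm, Eb, F, Gm, Adim. Bb–D–F–A = Bbmaj7, G–Bb–D = Gm, F–A–C = F, A–C–Eb = Adim, Eb–G–Bb = Eb and Bb–D–F = Bb all belong to that set. But Db–F–Ab is foreign: the diatonic iii on degree 3 is Dm, whereas Db comes from Bb minor. It is labeled bIII.

bIII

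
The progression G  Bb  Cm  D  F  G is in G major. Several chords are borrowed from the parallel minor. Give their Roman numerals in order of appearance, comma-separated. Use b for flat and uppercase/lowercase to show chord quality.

G major has the diatonic set G, Am, Bm, C, D, Em, F#dim. Of the given chords, G and D are diatonic. But Bb (Bb–D–F) is foreign: the diatonic iii on degree 3 is Bm, whereas Bb comes from G minor. It is labeled bIII. Cm (C–Eb–G) is not: scale degree 4 in G major carries C (IV). In G minor the chord on that degree is Cm, so here it functions as iv, borrowed from the parallel minor. F (F–A–C) doesn't fit — on degree 7 G major would have F#dim (vii°). F is the degree-7 chord of G minor, so it is the borrowed bVII.

bIII, iv, bVII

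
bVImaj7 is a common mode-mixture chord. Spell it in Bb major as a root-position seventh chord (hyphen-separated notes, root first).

Gb-Bb-Db-F

The root of bVImaj7 is the lowered 6th degree: G becomes Gb. Stacking thirds in Bb minor on Gb gives Gb–Bb–Db–F.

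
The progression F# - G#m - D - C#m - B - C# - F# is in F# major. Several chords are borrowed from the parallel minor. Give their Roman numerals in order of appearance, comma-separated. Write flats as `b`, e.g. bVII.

bVI, v

In F# major the diatonic chords are F#, G#m, A#m, B, C#, D#m, E#dim. F#, G#m, B and C# all belong to that set. D (D–F#–A) doesn't fit — on degree 6 F# major would have D#m (vi). D is the degree-6 chord of F# minor, so it is the borrowed bVI. But C#m (C#–E–G#) is foreign: the diatonic V on degree 5 is C#, whereas C#m comes from F# minor. It is labeled v.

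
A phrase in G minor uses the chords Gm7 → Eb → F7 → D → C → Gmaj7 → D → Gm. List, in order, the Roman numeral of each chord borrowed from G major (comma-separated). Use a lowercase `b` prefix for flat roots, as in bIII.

In G minor (with V from harmonic minor) the diatonic chords are Gm, Adim, Bb, Cm, D, Eb, F. Gm7, Eb, F7, D and Gm are all diatonic. C (C–E–G) is not: scale degree 4 in G minor carries Cm (iv). In G major the chord on that degree is C, so here it functions as IV, borrowed from the parallel major. Gmaj7 (G–B–D–F#) is not: scale degree 1 in G minor carries Gm (i). In G major the chord on that degree is Gmaj7, so here it functions as Imaj7, borrowed from the parallel major.

IV, Imaj7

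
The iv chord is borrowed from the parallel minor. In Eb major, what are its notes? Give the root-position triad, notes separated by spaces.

The root, Ab, is scale degree 4 — the same note in Eb major and Eb minor; only the chord quality changes. In Eb minor the chord on Ab is Ab–Cb–Eb.

Ab Cb Eb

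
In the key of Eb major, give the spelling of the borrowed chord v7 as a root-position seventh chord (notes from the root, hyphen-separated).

Bb-Db-F-Ab

The root, Bb, is scale degree 5 — the same note in Eb major and Eb minor; only the chord quality changes. In Eb minor the chord on Bb is Bb–Db–F–Ab.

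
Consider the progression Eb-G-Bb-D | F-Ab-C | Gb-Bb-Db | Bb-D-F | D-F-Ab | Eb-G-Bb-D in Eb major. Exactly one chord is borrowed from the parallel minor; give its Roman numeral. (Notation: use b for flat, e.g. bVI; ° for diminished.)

In Eb major the diatonic chords are Eb, Fm, Gm, Ab, Bb, Cm, Ddim. Eb–G–Bb–D = Ebmaj7, F–Ab–C = Fm, Bb–D–F = Bb and D–F–Ab = Ddim all belong to that set. But Gb–Bb–Db is foreign: the diatonic iii on degree 3 is Gm, whereas Gb comes from Eb minor. It is labeled bIII.

bIII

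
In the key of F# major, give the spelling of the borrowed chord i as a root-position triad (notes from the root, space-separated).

The root, F#, is scale degree 1 — the same note in F# major and F# minor; only the chord quality changes. In F# minor the chord on F# is F#–A–C#.

F# A C#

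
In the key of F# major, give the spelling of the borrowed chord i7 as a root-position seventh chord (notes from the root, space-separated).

The root, F#, is scale degree 1 — the same note in F# major and F# minor; only the chord quality changes. In F# minor the chord on F# is F#–A–C#–E.

F# A C# E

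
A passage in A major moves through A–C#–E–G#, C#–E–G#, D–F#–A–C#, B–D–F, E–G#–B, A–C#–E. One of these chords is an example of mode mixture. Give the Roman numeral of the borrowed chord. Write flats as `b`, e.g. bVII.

In A major the diatonic chords are A, Bm, C#m, D, E, F#m, G#dim. A–C#–E–G# = Amaj7, C#–E–G# = C#m, D–F#–A–C# = Dmaj7, E–G#–B = E and A–C#–E = A are all diatonic. B–D–F doesn't fit — on degree 2 A major would have Bm (ii). Bdim is the degree-2 chord of A minor, so it is the borrowed ii°.

ii°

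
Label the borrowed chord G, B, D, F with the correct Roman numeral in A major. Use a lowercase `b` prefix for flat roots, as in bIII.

The root G is the lowered 7th scale degree — diatonically A major has G# there. G–B–D–F is a dominant-seventh chord — the form found in A minor, not the diatonic vii° (G#dim). Borrowed into A major it is written bVII7.

bVII7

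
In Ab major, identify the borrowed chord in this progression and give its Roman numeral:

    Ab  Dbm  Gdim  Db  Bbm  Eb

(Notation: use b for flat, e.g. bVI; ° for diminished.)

Ab major has the diatonic set Ab, Bbm, Cm, Db, Eb, Fm, Gdim. Ab, Gdim, Db, Bbm and Eb are all diatonic. But Dbm (Db–Fb–Ab) is foreign: the diatonic IV on degree 4 is Db, whereas Dbm comes from Ab minor. It is labeled iv.

iv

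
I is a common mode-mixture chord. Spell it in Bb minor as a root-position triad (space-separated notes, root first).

I is built on scale degree 1, which is Bb in both Bb minor and its parallel. In Bb major the chord on Bb is Bb–D–F.

Bb D F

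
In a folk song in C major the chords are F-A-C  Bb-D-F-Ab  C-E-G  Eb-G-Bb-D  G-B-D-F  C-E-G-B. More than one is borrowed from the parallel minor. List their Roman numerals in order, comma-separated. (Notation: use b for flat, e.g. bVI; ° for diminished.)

bVII7, bIIImaj7

C major has the diatonic set C, Dm, Em, F, G, Am, Bdim. Of the given chords, F–A–C = F, C–E–G = C, G–B–D–F = G7 and C–E–G–B = Cmaj7 are diatonic. Bb–D–F–Ab is not: scale degree 7 in C major carries Bdim (vii°). In C minor the chord on that degree is Bb7, so here it functions as bVII7, borrowed from the parallel minor. But Eb–G–Bb–D is foreign: the diatonic iii on degree 3 is Em, whereas Ebmaj7 comes from C minor. It is labeled bIIImaj7.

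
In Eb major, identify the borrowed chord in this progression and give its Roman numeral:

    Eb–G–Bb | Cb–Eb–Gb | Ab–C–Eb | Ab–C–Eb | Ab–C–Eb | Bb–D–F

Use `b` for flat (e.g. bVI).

bVI

In Eb major the diatonic chords are Eb, Fm, Gm, Ab, Bb, Cm, Ddim. Of the given chords, Eb–G–Bb = Eb, Ab–C–Eb = Ab and Bb–D–F = Bb are diatonic. But Cb–Eb–Gb is foreign: the diatonic vi on degree 6 is Cm, whereas Cb comes from Eb minor. It is labeled bVI.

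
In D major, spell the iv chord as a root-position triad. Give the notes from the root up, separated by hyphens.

The root, G, is scale degree 4 — the same note in D major and D minor; only the chord quality changes. In D minor the chord on G is G–Bb–D.

G-Bb-D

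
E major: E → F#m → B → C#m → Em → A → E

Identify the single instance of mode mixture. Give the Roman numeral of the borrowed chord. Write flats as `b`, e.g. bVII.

i

In E major the diatonic chords are E, F#m, G#m, A, B, C#m, D#dim. E, F#m, B, C#m and A are all diatonic. Em (E–G–B) is not: scale degree 1 in E major carries E (I). In E minor the chord on that degree is Em, so here it functions as i, borrowed from the parallel minor.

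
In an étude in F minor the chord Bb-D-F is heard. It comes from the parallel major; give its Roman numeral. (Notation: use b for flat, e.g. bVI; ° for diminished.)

IV

The root Bb is the diatonic 4th degree of F minor; the borrowing shows in the chord quality. Bb–D–F is a major chord — the form found in F major, not the diatonic iv (Bbm). Borrowed into F minor it is written IV.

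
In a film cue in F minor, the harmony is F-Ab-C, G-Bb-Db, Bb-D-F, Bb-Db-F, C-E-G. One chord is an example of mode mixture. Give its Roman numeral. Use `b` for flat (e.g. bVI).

In F minor (with V from harmonic minor) the diatonic chords are Fm, Gdim, Ab, Bbm, C, Db, Eb. F–Ab–C = Fm, G–Bb–Db = Gdim, Bb–Db–F = Bbm and C–E–G = C are all diatonic. Bb–D–F doesn't fit — on degree 4 F minor would have Bbm (iv). Bb is the degree-4 chord of F major, so it is the borrowed IV.

IV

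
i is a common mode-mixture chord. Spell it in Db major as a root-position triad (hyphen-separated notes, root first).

Db-Fb-Ab

The root, Db, is scale degree 1 — the same note in Db major and Db minor; only the chord quality changes. In Db minor the chord on Db is Db–Fb–Ab.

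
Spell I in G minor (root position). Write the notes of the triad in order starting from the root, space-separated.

G B D

The root, G, is scale degree 1 — the same note in G minor and G major; only the chord quality changes. Building the major chord from the parallel major on G: G–B–D.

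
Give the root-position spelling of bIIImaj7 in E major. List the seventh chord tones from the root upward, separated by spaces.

G B D F#

The root of bIIImaj7 is the lowered 3rd degree: G# becomes G. In E minor the chord on G is G–B–D–F#.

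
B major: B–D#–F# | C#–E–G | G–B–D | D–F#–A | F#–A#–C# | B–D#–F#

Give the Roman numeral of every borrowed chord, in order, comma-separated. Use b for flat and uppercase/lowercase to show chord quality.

ii°, bVI, bIII

B major has the diatonic set B, C#m, D#m, E, F#, G#m, A#dim. Of the given chords, B–D#–F# = B and F#–A#–C# = F# are diatonic. C#–E–G doesn't fit — on degree 2 B major would have C#m (ii). C#dim is the degree-2 chord of B minor, so it is the borrowed ii°. But G–B–D is foreign: the diatonic vi on degree 6 is G#m, whereas G comes from B minor. It is labeled bVI. D–F#–A doesn't fit — on degree 3 B major would have D#m (iii). D is the degree-3 chord of B minor, so it is the borrowed bIII.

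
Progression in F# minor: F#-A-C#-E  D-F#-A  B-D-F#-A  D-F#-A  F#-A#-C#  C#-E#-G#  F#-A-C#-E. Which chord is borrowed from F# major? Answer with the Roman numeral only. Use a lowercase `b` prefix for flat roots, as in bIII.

I

F# minor has the diatonic set F#m, G#dim, A, Bm, C#, D, E (with V from harmonic minor). F#–A–C#–E = F#m7, D–F#–A = D, B–D–F#–A = Bm7 and C#–E#–G# = C# all belong to that set. But F#–A#–C# is foreign: the diatonic i on degree 1 is F#m, whereas F# comes from F# major. It is labeled I.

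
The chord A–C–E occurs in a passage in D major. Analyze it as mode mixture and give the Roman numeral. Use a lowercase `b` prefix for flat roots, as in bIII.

A is scale degree 5 in D major. Diatonically D major has A (V) on that degree; A–C–E is instead the minor chord native to D minor, so it takes the label v.

v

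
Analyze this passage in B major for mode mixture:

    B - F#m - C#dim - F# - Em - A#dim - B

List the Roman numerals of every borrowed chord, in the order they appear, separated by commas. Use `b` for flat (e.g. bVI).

v, ii°, iv

In B major the diatonic chords are B, C#m, D#m, E, F#, G#m, A#dim. B, F# and A#dim all belong to that set. F#m (F#–A–C#) is not: scale degree 5 in B major carries F# (V). In B minor the chord on that degree is F#m, so here it functions as v, borrowed from the parallel minor. But C#dim (C#–E–G) is foreign: the diatonic ii on degree 2 is C#m, whereas C#dim comes from B minor. It is labeled ii°. Em (E–G–B) is not: scale degree 4 in B major carries E (IV). In B minor the chord on that degree is Em, so here it functions as iv, borrowed from the parallel minor.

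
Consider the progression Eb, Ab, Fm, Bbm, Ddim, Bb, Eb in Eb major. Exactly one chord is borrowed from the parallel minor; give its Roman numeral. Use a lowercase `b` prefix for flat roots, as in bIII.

v

In Eb major the diatonic chords are Eb, Fm, Gm, Ab, Bb, Cm, Ddim. Eb, Ab, Fm, Ddim and Bb all belong to that set. Bbm (Bb–Db–F) is not: scale degree 5 in Eb major carries Bb (V). In Eb minor the chord on that degree is Bbm, so here it functions as v, borrowed from the parallel minor.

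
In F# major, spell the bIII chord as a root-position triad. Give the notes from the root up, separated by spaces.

A C# E

bIII is built on the lowered scale degree 3. In F# major degree 3 is A#; lowered it becomes A. Stacking thirds in F# minor on A gives A–C#–E.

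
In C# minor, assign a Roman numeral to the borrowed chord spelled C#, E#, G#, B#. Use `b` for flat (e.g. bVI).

The root C# is the diatonic 1st degree of C# minor; the borrowing shows in the chord quality. Diatonically C# minor has C#m (i) on that degree; C#–E#–G#–B# is instead the major-seventh chord native to C# major, so it takes the label Imaj7.

Imaj7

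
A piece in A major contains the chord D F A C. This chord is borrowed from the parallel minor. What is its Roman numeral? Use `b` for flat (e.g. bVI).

iv7

D is scale degree 4 in A major. The diatonic chord on degree 4 would be D (IV), but D–F–A–C is the minor-seventh chord from A minor. As a borrowed chord it is labeled iv7.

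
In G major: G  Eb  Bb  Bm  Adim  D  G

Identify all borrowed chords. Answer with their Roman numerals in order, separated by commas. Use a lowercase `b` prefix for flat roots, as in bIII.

G major has the diatonic set G, Am, Bm, C, D, Em, F#dim. Of the given chords, G, Bm and D are diatonic. Eb (Eb–G–Bb) doesn't fit — on degree 6 G major would have Em (vi). Eb is the degree-6 chord of G minor, so it is the borrowed bVI. But Bb (Bb–D–F) is foreign: the diatonic iii on degree 3 is Bm, whereas Bb comes from G minor. It is labeled bIII. Adim (A–C–Eb) doesn't fit — on degree 2 G major would have Am (ii). Adim is the degree-2 chord of G minor, so it is the borrowed ii°.

bVI, bIII, ii°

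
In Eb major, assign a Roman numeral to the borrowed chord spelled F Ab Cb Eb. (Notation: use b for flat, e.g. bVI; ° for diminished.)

The root F is the diatonic 2nd degree of Eb major; the borrowing shows in the chord quality. Diatonically Eb major has Fm (ii) on that degree; F–Ab–Cb–Eb is instead the half-diminished-seventh chord native to Eb minor, so it takes the label iiø7.

iiø7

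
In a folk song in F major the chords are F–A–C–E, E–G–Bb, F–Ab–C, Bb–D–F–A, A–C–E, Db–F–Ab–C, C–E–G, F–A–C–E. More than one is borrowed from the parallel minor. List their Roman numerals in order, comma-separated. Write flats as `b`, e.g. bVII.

i, bVImaj7

In F major the diatonic chords are F, Gm, Am, Bb, C, Dm, Edim. F–A–C–E = Fmaj7, E–G–Bb = Edim, Bb–D–F–A = Bbmaj7, A–C–E = Am and C–E–G = C are all diatonic. But F–Ab–C is foreign: the diatonic I on degree 1 is F, whereas Fm comes from F minor. It is labeled i. Db–F–Ab–C doesn't fit — on degree 6 F major would have Dm (vi). Dbmaj7 is the degree-6 chord of F minor, so it is the borrowed bVImaj7.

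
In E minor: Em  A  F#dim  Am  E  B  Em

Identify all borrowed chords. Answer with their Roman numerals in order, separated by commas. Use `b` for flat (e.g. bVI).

E minor has the diatonic set Em, F#dim, G, Am, B, C, D (with V from harmonic minor). Of the given chords, Em, F#dim, Am and B are diatonic. But A (A–C#–E) is foreign: the diatonic iv on degree 4 is Am, whereas A comes from E major. It is labeled IV. But E (E–G#–B) is foreign: the diatonic i on degree 1 is Em, whereas E comes from E major. It is labeled I.

IV, I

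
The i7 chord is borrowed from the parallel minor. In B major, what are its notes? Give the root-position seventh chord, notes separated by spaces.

B D F# A

i7 is built on scale degree 1, which is B in both B major and its parallel. Stacking thirds in B minor on B gives B–D–F#–A.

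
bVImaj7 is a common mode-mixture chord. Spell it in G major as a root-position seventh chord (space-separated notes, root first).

bVImaj7 is built on the lowered scale degree 6. In G major degree 6 is E; lowered it becomes Eb. In G minor the chord on Eb is Eb–G–Bb–D.

Eb G Bb D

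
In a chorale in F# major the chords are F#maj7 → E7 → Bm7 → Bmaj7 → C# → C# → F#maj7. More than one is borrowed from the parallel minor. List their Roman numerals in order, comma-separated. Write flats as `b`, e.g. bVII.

bVII7, iv7

The diatonic triads in F# major are F#, G#m, A#m, B, C#, D#m, E#dim. F#maj7, Bmaj7 and C# are all diatonic. E7 (E–G#–B–D) doesn't fit — on degree 7 F# major would have E#dim (vii°). E7 is the degree-7 chord of F# minor, so it is the borrowed bVII7. But Bm7 (B–D–F#–A) is foreign: the diatonic IV on degree 4 is B, whereas Bm7 comes from F# minor. It is labeled iv7.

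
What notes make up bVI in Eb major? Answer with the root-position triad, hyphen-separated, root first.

Scale degree 6 in Eb major is C. bVI uses the lowered form, Cb, taken from Eb minor. Building the major chord from the parallel minor on Cb: Cb–Eb–Gb.

Cb-Eb-Gb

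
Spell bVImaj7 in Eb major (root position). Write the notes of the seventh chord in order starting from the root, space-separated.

Cb Eb Gb Bb

bVImaj7 is built on the lowered scale degree 6. In Eb major degree 6 is C; lowered it becomes Cb. In Eb minor the chord on Cb is Cb–Eb–Gb–Bb.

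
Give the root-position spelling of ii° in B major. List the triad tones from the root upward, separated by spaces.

C# E G

The root, C#, is scale degree 2 — the same note in B major and B minor; only the chord quality changes. Stacking thirds in B minor on C# gives C#–E–G.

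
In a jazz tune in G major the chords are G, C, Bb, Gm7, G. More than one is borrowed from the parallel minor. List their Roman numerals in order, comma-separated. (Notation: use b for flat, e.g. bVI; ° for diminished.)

In G major the diatonic chords are G, Am, Bm, C, D, Em, F#dim. G and C are both diatonic. Bb (Bb–D–F) doesn't fit — on degree 3 G major would have Bm (iii). Bb is the degree-3 chord of G minor, so it is the borrowed bIII. But Gm7 (G–Bb–D–F) is foreign: the diatonic I on degree 1 is G, whereas Gm7 comes from G minor. It is labeled i7.

bIII, i7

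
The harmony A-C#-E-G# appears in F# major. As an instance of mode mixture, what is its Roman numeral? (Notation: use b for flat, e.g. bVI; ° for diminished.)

bIIImaj7

The root A is the lowered 3rd scale degree — diatonically F# major has A# there. Diatonically F# major has A#m (iii) on that degree; A–C#–E–G# is instead the major-seventh chord native to F# minor, so it takes the label bIIImaj7.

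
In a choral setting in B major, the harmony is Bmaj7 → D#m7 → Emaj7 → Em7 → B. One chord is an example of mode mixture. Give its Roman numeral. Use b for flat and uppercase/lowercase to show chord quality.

B major has the diatonic set B, C#m, D#m, E, F#, G#m, A#dim. Bmaj7, D#m7, Emaj7 and B are all diatonic. Em7 (E–G–B–D) is not: scale degree 4 in B major carries E (IV). In B minor the chord on that degree is Em7, so here it functions as iv7, borrowed from the parallel minor.

iv7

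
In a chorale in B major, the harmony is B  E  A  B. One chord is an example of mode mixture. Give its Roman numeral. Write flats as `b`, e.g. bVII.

bVII

In B major the diatonic chords are B, C#m, D#m, E, F#, G#m, A#dim. Of the given chords, B and E are diatonic. But A (A–C#–E) is foreign: the diatonic vii° on degree 7 is A#dim, whereas A comes from B minor. It is labeled bVII.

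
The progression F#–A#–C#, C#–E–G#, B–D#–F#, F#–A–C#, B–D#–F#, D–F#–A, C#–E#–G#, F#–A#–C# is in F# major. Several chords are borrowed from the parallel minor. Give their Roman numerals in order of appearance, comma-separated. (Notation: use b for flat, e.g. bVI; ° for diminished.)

In F# major the diatonic chords are F#, G#m, A#m, B, C#, D#m, E#dim. Of the given chords, F#–A#–C# = F#, B–D#–F# = B and C#–E#–G# = C# are diatonic. But C#–E–G# is foreign: the diatonic V on degree 5 is C#, whereas C#m comes from F# minor. It is labeled v. F#–A–C# is not: scale degree 1 in F# major carries F# (I). In F# minor the chord on that degree is F#m, so here it functions as i, borrowed from the parallel minor. D–F#–A doesn't fit — on degree 6 F# major would have D#m (vi). D is the degree-6 chord of F# minor, so it is the borrowed bVI.

v, i, bVI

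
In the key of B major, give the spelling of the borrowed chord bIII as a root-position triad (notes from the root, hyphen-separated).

D-F#-A

Scale degree 3 in B major is D#. bIII uses the lowered form, D, taken from B minor. Stacking thirds in B minor on D gives D–F#–A.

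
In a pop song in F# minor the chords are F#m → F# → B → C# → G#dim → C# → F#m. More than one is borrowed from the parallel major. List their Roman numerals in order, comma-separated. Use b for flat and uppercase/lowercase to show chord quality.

In F# minor (with V from harmonic minor) the diatonic chords are F#m, G#dim, A, Bm, C#, D, E. Of the given chords, F#m, C# and G#dim are diatonic. F# (F#–A#–C#) doesn't fit — on degree 1 F# minor would have F#m (i). F# is the degree-1 chord of F# major, so it is the borrowed I. But B (B–D#–F#) is foreign: the diatonic iv on degree 4 is Bm, whereas B comes from F# major. It is labeled IV.

I, IV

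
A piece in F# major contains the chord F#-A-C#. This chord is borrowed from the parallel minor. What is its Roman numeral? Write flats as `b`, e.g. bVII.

i

F# is scale degree 1 in F# major. The diatonic chord on degree 1 would be F# (I), but F#–A–C# is the minor chord from F# minor. As a borrowed chord it is labeled i.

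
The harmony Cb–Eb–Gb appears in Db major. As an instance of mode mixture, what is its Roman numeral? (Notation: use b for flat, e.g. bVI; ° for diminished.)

bVII

The root Cb is the lowered 7th scale degree — diatonically Db major has C there. The diatonic chord on degree 7 would be Cdim (vii°), but Cb–Eb–Gb is the major chord from Db minor. As a borrowed chord it is labeled bVII.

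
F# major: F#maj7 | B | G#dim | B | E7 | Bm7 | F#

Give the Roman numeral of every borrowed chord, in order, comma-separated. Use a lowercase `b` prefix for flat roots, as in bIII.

F# major has the diatonic set F#, G#m, A#m, B, C#, D#m, E#dim. F#maj7, B and F# all belong to that set. G#dim (G#–B–D) is not: scale degree 2 in F# major carries G#m (ii). In F# minor the chord on that degree is G#dim, so here it functions as ii°, borrowed from the parallel minor. E7 (E–G#–B–D) doesn't fit — on degree 7 F# major would have E#dim (vii°). E7 is the degree-7 chord of F# minor, so it is the borrowed bVII7. Bm7 (B–D–F#–A) is not: scale degree 4 in F# major carries B (IV). In F# minor the chord on that degree is Bm7, so here it functions as iv7, borrowed from the parallel minor.

ii°, bVII7, iv7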